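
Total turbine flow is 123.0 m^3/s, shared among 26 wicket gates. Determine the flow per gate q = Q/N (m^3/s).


q = 123.0 / 26 = 4.7308 m^3/s


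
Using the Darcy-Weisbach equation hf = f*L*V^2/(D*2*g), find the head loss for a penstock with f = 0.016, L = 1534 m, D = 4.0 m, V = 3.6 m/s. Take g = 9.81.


hf = 0.016 * 1534 * 3.6^2 / (4.0 * 2 * 9.81) = 4.0531 m


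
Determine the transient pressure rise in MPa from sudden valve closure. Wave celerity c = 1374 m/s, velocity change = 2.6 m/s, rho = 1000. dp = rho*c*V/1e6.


dp = 1000 * 1374 * 2.6 / 1e6 = 3.5724 MPa


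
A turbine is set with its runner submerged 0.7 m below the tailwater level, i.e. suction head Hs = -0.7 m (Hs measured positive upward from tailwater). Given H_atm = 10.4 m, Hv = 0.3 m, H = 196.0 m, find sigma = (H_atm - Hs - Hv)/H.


sigma = (10.4 - (-0.7) - 0.3) / 196.0 = 0.0551


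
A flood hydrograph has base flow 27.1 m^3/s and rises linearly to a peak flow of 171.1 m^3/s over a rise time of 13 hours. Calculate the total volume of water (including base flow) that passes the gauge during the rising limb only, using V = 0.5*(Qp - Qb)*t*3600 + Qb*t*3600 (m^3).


V = 0.5*(171.1 - 27.1)*13*3600 + 27.1*13*3600 = 4.6379e+06 m^3


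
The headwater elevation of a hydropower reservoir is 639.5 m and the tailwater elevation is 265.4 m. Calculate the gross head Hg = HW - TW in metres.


Hg = 639.5 - 265.4 = 374.1000 m


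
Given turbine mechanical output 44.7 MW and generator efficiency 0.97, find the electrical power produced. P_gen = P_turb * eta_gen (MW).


P_gen = 44.7 * 0.97 = 43.3590 MW


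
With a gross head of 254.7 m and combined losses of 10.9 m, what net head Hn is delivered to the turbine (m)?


Hn = 254.7 - 10.9 = 243.8000 m


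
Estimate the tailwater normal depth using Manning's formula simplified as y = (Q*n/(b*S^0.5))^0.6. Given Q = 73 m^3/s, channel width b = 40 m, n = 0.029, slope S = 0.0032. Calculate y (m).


y = (73 * 0.029 / (40 * 0.0032^0.5))^0.6 = 0.9608 m


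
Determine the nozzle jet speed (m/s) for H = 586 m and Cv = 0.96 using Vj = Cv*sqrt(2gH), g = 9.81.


Vj = 0.96 * sqrt(2*9.81*586) = 102.9365 m/s


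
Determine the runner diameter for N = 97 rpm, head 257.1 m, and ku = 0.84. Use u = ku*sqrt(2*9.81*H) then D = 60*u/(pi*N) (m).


u = 0.84 * sqrt(2*9.81*257.1) = 59.6595 m/s
D = 60 * 59.6595 / (pi * 97) = 11.7465 m


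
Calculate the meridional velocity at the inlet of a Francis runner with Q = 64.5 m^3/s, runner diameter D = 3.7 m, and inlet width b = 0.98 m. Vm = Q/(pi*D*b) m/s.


Vm = 64.5 / (pi * 3.7 * 0.98) = 5.6622 m/s


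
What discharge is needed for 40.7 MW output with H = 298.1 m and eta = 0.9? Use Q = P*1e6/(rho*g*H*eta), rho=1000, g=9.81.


Q = 40.7 * 1e6 / (1000 * 9.81 * 298.1 * 0.9) = 15.4640 m^3/s


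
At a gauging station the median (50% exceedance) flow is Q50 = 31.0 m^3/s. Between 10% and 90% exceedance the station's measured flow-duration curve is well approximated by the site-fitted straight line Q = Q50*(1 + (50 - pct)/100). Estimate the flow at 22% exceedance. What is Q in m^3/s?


Q = 31.0 * (1 + (50 - 22)/100) = 39.6800 m^3/s


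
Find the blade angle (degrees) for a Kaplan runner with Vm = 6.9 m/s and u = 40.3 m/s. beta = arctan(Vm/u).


beta = arctan(6.9 / 40.3) = 9.7157 degrees


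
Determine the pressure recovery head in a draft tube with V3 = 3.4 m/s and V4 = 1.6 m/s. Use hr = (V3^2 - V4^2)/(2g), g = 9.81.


hr = (3.4^2 - 1.6^2) / (2*9.81) = 0.4587 m


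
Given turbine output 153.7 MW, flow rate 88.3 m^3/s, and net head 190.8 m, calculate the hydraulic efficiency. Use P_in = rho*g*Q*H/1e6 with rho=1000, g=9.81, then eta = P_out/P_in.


P_in = 1000 * 9.81 * 88.3 * 190.8 / 1e6 = 165.2753 MW
eta = 153.7 / 165.2753 = 0.9300


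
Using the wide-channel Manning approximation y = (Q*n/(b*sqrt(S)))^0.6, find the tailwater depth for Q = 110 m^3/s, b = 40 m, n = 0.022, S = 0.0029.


y = (110 * 0.022 / (40 * 0.0029^0.5))^0.6 = 1.0723 m


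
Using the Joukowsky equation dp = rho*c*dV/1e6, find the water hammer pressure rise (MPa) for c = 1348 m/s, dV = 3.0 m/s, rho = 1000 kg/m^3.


dp = 1000 * 1348 * 3.0 / 1e6 = 4.0440 MPa


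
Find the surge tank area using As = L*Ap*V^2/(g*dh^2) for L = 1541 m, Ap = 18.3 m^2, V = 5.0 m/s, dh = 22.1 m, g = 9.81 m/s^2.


As = 1541 * 18.3 * 5.0^2 / (9.81 * 22.1^2) = 147.1432 m^2


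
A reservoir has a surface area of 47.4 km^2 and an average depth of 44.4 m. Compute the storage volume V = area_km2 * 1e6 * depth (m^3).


V = 47.4 * 1e6 * 44.4 = 2.1046e+09 m^3


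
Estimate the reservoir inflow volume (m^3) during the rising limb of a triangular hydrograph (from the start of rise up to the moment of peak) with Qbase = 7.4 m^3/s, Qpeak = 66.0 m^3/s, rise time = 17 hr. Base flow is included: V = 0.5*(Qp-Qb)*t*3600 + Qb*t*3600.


V = 0.5*(66.0 - 7.4)*17*3600 + 7.4*17*3600 = 2.2460e+06 m^3


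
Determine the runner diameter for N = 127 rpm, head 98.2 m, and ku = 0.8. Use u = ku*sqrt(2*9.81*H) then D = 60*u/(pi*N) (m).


u = 0.8 * sqrt(2*9.81*98.2) = 35.1152 m/s
D = 60 * 35.1152 / (pi * 127) = 5.2807 m


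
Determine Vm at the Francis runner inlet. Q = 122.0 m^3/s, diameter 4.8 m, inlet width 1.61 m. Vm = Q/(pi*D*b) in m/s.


Vm = 122.0 / (pi * 4.8 * 1.61) = 5.0251 m/s


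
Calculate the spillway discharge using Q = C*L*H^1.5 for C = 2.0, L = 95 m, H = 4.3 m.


Q = 2.0 * 95 * 4.3^1.5 = 1694.1673 m^3/s


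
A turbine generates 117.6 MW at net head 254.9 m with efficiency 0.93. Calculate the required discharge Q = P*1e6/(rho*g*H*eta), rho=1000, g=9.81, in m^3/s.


Q = 117.6 * 1e6 / (1000 * 9.81 * 254.9 * 0.93) = 50.5691 m^3/s


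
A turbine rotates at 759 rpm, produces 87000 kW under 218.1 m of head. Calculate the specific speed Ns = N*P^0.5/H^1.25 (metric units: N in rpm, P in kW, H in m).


Ns = 759 * 87000^0.5 / 218.1^1.25 = 267.1049


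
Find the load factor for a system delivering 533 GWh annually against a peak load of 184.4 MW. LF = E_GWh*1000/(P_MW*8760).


LF = 533 * 1000 / (184.4 * 8760) = 0.3300


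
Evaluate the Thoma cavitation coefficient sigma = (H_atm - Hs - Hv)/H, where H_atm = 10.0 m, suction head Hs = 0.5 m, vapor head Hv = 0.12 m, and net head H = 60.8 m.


sigma = (10.0 - 0.5 - 0.12) / 60.8 = 0.1543


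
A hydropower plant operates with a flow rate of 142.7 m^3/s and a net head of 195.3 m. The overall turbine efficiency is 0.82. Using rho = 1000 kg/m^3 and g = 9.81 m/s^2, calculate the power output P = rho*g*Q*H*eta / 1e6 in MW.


P = 1000 * 9.81 * 142.7 * 195.3 * 0.82 / 1e6 = 224.1863 MW


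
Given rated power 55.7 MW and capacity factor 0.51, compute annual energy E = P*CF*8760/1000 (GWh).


E = 55.7 * 0.51 * 8760 / 1000 = 248.8453 GWh


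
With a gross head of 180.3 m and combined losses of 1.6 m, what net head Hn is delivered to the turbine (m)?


Hn = 180.3 - 1.6 = 178.7000 m


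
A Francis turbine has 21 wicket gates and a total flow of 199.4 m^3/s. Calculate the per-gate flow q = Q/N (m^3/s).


q = 199.4 / 21 = 9.4952 m^3/s


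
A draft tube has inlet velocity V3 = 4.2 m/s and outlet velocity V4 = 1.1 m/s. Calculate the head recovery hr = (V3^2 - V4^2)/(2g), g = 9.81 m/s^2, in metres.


hr = (4.2^2 - 1.1^2) / (2*9.81) = 0.8374 m


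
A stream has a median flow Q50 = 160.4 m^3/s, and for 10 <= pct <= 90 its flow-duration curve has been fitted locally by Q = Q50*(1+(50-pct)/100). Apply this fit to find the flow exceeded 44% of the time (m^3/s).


Q = 160.4 * (1 + (50 - 44)/100) = 170.0240 m^3/s


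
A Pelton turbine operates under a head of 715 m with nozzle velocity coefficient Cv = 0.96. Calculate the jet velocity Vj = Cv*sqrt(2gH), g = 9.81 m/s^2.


Vj = 0.96 * sqrt(2*9.81*715) = 113.7035 m/s


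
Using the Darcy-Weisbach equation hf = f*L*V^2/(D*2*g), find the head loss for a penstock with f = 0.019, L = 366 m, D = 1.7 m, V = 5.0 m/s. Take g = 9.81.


hf = 0.019 * 366 * 5.0^2 / (1.7 * 2 * 9.81) = 5.2123 m


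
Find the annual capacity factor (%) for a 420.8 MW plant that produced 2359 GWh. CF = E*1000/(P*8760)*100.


CF = 2359 * 1000 / (420.8 * 8760) * 100 = 63.9953 %


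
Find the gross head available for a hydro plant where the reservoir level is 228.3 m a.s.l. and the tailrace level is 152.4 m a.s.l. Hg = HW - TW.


Hg = 228.3 - 152.4 = 75.9000 m


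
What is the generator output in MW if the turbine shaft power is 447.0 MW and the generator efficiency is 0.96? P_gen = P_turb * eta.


P_gen = 447.0 * 0.96 = 429.1200 MW


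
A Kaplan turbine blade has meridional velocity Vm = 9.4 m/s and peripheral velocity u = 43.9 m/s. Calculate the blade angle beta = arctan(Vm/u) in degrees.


beta = arctan(9.4 / 43.9) = 12.0858 degrees


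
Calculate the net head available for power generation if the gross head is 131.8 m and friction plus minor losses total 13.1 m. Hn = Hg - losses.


Hn = 131.8 - 13.1 = 118.7000 m


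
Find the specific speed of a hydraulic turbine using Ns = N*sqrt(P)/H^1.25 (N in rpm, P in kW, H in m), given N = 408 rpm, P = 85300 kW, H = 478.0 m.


Ns = 408 * 85300^0.5 / 478.0^1.25 = 53.3150


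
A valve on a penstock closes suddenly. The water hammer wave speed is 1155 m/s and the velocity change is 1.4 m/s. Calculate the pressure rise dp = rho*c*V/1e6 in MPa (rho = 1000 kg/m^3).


dp = 1000 * 1155 * 1.4 / 1e6 = 1.6170 MPa


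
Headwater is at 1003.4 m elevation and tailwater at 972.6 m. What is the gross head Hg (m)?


Hg = 1003.4 - 972.6 = 30.8000 m


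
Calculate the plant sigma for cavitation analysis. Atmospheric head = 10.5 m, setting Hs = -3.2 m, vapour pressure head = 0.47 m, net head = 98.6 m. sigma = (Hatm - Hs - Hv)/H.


sigma = (10.5 - (-3.2) - 0.47) / 98.6 = 0.1342


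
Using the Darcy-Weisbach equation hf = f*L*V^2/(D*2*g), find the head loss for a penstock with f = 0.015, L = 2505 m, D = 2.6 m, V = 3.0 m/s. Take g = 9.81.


hf = 0.015 * 2505 * 3.0^2 / (2.6 * 2 * 9.81) = 6.6293 m


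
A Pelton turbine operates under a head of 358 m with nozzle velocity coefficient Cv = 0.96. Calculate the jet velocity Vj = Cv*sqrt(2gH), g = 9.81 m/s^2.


Vj = 0.96 * sqrt(2*9.81*358) = 80.4567 m/s


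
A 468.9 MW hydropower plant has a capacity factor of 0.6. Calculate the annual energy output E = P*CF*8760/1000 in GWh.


E = 468.9 * 0.6 * 8760 / 1000 = 2464.5384 GWh


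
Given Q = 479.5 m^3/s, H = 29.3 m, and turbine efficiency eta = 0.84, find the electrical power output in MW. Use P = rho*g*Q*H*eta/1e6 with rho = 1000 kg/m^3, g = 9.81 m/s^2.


P = 1000 * 9.81 * 479.5 * 29.3 * 0.84 / 1e6 = 115.7723 MW


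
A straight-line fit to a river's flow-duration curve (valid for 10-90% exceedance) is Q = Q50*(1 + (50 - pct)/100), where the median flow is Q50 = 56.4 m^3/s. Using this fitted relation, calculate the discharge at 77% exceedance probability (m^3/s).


Q = 56.4 * (1 + (50 - 77)/100) = 41.1720 m^3/s


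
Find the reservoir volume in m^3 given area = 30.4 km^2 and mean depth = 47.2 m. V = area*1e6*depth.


V = 30.4 * 1e6 * 47.2 = 1.4349e+09 m^3


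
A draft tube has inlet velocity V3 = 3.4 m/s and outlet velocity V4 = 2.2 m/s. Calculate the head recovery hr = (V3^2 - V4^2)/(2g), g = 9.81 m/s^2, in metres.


hr = (3.4^2 - 2.2^2) / (2*9.81) = 0.3425 m


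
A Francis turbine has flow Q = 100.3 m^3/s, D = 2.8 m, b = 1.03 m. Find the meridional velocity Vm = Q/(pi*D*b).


Vm = 100.3 / (pi * 2.8 * 1.03) = 11.0702 m/s


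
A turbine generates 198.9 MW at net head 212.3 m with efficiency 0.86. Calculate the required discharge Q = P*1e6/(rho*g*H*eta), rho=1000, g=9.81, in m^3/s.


Q = 198.9 * 1e6 / (1000 * 9.81 * 212.3 * 0.86) = 111.0497 m^3/s


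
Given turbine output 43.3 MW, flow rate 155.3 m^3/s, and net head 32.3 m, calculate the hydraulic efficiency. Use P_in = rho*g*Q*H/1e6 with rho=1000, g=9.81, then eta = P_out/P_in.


P_in = 1000 * 9.81 * 155.3 * 32.3 / 1e6 = 49.2088 MW
eta = 43.3 / 49.2088 = 0.8799


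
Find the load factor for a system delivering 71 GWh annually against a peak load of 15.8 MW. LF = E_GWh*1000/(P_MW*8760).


LF = 71 * 1000 / (15.8 * 8760) = 0.5130


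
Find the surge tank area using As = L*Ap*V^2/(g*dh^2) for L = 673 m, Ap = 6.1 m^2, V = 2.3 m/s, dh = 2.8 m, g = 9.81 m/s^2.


As = 673 * 6.1 * 2.3^2 / (9.81 * 2.8^2) = 282.3680 m^2


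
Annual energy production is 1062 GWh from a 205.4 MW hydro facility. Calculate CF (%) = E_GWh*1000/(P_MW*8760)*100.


CF = 1062 * 1000 / (205.4 * 8760) * 100 = 59.0228 %


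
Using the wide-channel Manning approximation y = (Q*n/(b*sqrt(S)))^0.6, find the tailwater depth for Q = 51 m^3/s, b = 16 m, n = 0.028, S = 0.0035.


y = (51 * 0.028 / (16 * 0.0035^0.5))^0.6 = 1.2798 m


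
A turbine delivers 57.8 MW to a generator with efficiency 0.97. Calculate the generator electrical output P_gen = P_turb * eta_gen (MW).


P_gen = 57.8 * 0.97 = 56.0660 MW


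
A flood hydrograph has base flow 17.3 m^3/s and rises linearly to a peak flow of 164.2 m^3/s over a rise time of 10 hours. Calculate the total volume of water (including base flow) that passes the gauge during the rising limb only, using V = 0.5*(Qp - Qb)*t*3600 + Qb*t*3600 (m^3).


V = 0.5*(164.2 - 17.3)*10*3600 + 17.3*10*3600 = 3.2670e+06 m^3


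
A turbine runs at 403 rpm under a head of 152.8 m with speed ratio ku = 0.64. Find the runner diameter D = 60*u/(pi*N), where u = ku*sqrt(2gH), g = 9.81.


u = 0.64 * sqrt(2*9.81*152.8) = 35.0422 m/s
D = 60 * 35.0422 / (pi * 403) = 1.6607 m


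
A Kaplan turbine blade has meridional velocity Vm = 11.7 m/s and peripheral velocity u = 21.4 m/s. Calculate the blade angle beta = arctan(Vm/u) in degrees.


beta = arctan(11.7 / 21.4) = 28.6667 degrees


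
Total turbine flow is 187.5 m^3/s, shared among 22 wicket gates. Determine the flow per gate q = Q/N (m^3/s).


q = 187.5 / 22 = 8.5227 m^3/s


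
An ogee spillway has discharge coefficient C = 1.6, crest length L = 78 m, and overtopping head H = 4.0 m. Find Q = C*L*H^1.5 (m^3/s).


Q = 1.6 * 78 * 4.0^1.5 = 998.4000 m^3/s


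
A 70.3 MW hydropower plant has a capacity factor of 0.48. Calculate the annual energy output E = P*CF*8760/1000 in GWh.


E = 70.3 * 0.48 * 8760 / 1000 = 295.5974 GWh


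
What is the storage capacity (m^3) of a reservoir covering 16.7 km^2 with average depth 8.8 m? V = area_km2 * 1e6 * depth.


V = 16.7 * 1e6 * 8.8 = 1.4696e+08 m^3


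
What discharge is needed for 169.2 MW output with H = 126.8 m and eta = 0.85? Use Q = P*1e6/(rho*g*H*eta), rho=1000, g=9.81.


Q = 169.2 * 1e6 / (1000 * 9.81 * 126.8 * 0.85) = 160.0270 m^3/s


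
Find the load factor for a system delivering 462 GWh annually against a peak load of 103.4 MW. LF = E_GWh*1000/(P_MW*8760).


LF = 462 * 1000 / (103.4 * 8760) = 0.5101


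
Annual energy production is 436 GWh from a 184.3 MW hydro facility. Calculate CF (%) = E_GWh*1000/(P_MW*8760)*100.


CF = 436 * 1000 / (184.3 * 8760) * 100 = 27.0058 %


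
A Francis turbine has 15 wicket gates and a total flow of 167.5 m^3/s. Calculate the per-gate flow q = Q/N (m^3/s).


q = 167.5 / 15 = 11.1667 m^3/s


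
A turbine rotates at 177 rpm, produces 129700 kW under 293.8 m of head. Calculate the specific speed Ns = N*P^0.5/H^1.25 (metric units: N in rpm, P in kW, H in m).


Ns = 177 * 129700^0.5 / 293.8^1.25 = 52.4057


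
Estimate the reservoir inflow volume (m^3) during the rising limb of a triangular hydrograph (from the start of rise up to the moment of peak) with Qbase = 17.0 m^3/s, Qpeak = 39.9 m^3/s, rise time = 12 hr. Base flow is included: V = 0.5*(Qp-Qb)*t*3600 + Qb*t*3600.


V = 0.5*(39.9 - 17.0)*12*3600 + 17.0*12*3600 = 1.2290e+06 m^3


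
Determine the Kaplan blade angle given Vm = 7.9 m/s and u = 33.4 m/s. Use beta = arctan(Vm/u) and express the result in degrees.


beta = arctan(7.9 / 33.4) = 13.3074 degrees


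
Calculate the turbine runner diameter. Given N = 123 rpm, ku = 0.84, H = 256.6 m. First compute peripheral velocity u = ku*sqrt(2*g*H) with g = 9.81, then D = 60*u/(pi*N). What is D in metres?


u = 0.84 * sqrt(2*9.81*256.6) = 59.6015 m/s
D = 60 * 59.6015 / (pi * 123) = 9.2545 m


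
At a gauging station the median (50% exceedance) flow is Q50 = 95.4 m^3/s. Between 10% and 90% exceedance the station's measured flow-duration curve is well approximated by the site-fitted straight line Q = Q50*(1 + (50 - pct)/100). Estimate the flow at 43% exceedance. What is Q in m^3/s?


Q = 95.4 * (1 + (50 - 43)/100) = 102.0780 m^3/s


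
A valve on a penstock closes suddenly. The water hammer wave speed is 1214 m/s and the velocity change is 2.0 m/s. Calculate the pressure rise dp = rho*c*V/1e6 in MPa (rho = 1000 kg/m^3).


dp = 1000 * 1214 * 2.0 / 1e6 = 2.4280 MPa


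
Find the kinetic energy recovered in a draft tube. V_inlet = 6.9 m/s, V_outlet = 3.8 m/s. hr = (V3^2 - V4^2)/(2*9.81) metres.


hr = (6.9^2 - 3.8^2) / (2*9.81) = 1.6906 m


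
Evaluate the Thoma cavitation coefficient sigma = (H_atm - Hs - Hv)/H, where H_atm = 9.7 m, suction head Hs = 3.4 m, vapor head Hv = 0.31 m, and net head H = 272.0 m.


sigma = (9.7 - 3.4 - 0.31) / 272.0 = 0.0220


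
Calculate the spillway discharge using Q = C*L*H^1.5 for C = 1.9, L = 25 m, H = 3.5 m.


Q = 1.9 * 25 * 3.5^1.5 = 311.0253 m^3/s


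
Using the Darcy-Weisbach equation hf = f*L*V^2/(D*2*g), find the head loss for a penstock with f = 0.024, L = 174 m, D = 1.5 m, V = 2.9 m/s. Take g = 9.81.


hf = 0.024 * 174 * 2.9^2 / (1.5 * 2 * 9.81) = 1.1933 m


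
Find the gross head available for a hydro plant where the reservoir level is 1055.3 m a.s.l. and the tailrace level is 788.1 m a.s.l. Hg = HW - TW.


Hg = 1055.3 - 788.1 = 267.2000 m


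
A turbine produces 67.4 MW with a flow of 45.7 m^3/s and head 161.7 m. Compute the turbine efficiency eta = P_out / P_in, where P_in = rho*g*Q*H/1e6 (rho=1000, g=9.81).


P_in = 1000 * 9.81 * 45.7 * 161.7 / 1e6 = 72.4929 MW
eta = 67.4 / 72.4929 = 0.9297


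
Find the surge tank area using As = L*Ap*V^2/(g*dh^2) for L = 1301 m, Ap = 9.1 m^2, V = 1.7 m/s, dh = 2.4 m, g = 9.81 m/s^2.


As = 1301 * 9.1 * 1.7^2 / (9.81 * 2.4^2) = 605.5152 m^2


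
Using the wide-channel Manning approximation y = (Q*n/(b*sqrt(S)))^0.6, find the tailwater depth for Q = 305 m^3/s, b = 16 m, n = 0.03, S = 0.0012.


y = (305 * 0.03 / (16 * 0.0012^0.5))^0.6 = 5.3781 m


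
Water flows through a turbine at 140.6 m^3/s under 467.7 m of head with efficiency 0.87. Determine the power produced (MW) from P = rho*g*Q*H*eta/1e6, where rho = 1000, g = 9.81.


P = 1000 * 9.81 * 140.6 * 467.7 * 0.87 / 1e6 = 561.2301 MW


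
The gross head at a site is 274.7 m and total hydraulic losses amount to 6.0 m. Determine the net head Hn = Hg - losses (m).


Hn = 274.7 - 6.0 = 268.7000 m


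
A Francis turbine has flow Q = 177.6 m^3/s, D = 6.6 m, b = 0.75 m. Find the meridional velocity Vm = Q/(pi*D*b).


Vm = 177.6 / (pi * 6.6 * 0.75) = 11.4206 m/s


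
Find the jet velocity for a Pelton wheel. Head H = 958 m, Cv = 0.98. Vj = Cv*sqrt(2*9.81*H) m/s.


Vj = 0.98 * sqrt(2*9.81*958) = 134.3564 m/s


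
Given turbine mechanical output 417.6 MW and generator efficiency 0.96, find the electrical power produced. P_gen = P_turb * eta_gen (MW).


P_gen = 417.6 * 0.96 = 400.8960 MW


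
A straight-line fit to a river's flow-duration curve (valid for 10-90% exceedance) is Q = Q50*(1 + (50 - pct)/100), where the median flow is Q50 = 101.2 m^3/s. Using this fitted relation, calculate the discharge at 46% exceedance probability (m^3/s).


Q = 101.2 * (1 + (50 - 46)/100) = 105.2480 m^3/s


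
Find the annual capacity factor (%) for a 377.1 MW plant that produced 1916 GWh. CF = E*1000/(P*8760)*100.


CF = 1916 * 1000 / (377.1 * 8760) * 100 = 58.0009 %


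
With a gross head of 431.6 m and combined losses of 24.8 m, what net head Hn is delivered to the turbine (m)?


Hn = 431.6 - 24.8 = 406.8000 m


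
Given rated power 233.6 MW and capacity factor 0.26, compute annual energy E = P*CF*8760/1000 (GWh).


E = 233.6 * 0.26 * 8760 / 1000 = 532.0474 GWh


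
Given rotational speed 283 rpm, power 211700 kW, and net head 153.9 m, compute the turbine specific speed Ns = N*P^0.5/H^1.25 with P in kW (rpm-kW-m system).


Ns = 283 * 211700^0.5 / 153.9^1.25 = 240.2142


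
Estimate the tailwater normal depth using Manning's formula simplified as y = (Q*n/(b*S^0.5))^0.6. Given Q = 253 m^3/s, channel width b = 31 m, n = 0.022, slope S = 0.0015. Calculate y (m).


y = (253 * 0.022 / (31 * 0.0015^0.5))^0.6 = 2.5100 m


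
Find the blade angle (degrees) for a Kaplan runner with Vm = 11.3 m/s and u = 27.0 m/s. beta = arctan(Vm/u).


beta = arctan(11.3 / 27.0) = 22.7102 degrees


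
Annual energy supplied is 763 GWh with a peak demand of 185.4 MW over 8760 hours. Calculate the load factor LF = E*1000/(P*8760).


LF = 763 * 1000 / (185.4 * 8760) = 0.4698


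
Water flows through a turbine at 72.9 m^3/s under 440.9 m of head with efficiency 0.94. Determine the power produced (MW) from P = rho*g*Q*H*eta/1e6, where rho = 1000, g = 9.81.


P = 1000 * 9.81 * 72.9 * 440.9 * 0.94 / 1e6 = 296.3906 MW


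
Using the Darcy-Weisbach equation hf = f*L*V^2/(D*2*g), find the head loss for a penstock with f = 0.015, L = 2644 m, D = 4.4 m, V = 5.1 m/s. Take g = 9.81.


hf = 0.015 * 2644 * 5.1^2 / (4.4 * 2 * 9.81) = 11.9493 m


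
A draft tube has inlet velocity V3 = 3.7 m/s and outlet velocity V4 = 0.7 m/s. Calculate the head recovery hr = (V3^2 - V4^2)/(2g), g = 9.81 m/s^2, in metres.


hr = (3.7^2 - 0.7^2) / (2*9.81) = 0.6728 m


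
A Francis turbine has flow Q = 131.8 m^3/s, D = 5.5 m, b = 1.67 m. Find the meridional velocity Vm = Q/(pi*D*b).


Vm = 131.8 / (pi * 5.5 * 1.67) = 4.5676 m/s


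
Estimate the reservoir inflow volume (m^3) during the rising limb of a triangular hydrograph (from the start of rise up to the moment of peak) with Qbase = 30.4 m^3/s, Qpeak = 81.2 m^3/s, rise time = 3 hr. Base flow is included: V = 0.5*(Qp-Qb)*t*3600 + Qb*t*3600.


V = 0.5*(81.2 - 30.4)*3*3600 + 30.4*3*3600 = 602640.0000 m^3


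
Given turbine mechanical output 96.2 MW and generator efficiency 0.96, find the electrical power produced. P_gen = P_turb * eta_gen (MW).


P_gen = 96.2 * 0.96 = 92.3520 MW


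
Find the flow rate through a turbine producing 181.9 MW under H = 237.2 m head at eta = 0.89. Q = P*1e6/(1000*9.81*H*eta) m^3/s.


Q = 181.9 * 1e6 / (1000 * 9.81 * 237.2 * 0.89) = 87.8333 m^3/s


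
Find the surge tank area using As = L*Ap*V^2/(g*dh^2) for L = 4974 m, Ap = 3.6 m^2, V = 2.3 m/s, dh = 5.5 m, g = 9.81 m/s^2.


As = 4974 * 3.6 * 2.3^2 / (9.81 * 5.5^2) = 319.2049 m^2


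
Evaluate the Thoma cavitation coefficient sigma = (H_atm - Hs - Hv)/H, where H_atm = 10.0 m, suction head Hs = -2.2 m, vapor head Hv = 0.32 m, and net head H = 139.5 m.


sigma = (10.0 - (-2.2) - 0.32) / 139.5 = 0.0852


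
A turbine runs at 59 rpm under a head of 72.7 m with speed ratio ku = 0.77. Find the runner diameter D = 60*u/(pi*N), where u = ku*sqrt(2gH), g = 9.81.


u = 0.77 * sqrt(2*9.81*72.7) = 29.0809 m/s
D = 60 * 29.0809 / (pi * 59) = 9.4136 m


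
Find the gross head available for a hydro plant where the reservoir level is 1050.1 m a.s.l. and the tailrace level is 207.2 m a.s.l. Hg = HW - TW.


Hg = 1050.1 - 207.2 = 842.9000 m


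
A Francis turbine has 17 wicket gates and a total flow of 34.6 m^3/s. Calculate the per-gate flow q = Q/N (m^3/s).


q = 34.6 / 17 = 2.0353 m^3/s


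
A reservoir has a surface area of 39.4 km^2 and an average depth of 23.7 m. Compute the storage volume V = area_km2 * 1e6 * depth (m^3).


V = 39.4 * 1e6 * 23.7 = 9.3378e+08 m^3


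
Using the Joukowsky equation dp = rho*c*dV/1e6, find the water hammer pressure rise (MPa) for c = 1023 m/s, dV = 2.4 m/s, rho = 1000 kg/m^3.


dp = 1000 * 1023 * 2.4 / 1e6 = 2.4552 MPa


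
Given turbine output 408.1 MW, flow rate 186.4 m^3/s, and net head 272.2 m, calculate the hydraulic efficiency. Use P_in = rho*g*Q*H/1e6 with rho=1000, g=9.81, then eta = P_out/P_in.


P_in = 1000 * 9.81 * 186.4 * 272.2 / 1e6 = 497.7406 MW
eta = 408.1 / 497.7406 = 0.8199


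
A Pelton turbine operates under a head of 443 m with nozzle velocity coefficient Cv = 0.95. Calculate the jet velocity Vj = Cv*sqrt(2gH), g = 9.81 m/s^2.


Vj = 0.95 * sqrt(2*9.81*443) = 88.5676 m/s


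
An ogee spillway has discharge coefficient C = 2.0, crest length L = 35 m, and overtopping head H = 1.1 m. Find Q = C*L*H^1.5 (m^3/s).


Q = 2.0 * 35 * 1.1^1.5 = 80.7583 m^3/s


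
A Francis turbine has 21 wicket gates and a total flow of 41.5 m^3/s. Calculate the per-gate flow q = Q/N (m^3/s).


q = 41.5 / 21 = 1.9762 m^3/s


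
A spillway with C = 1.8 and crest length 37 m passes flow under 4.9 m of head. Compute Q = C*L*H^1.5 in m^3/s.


Q = 1.8 * 37 * 4.9^1.5 = 722.3844 m^3/s


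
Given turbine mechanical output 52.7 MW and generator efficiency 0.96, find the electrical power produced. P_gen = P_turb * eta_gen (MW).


P_gen = 52.7 * 0.96 = 50.5920 MW


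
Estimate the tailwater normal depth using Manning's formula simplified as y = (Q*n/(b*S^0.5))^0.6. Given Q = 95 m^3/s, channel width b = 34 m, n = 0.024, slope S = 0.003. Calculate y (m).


y = (95 * 0.024 / (34 * 0.003^0.5))^0.6 = 1.1291 m


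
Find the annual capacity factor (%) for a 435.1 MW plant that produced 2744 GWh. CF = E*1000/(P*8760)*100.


CF = 2744 * 1000 / (435.1 * 8760) * 100 = 71.9931 %


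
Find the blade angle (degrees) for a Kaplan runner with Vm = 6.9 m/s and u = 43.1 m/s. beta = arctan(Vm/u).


beta = arctan(6.9 / 43.1) = 9.0955 degrees


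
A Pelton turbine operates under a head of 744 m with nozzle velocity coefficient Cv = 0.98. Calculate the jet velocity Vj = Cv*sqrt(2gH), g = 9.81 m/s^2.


Vj = 0.98 * sqrt(2*9.81*744) = 118.4028 m/s


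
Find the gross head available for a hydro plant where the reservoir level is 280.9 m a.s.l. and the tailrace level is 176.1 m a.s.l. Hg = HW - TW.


Hg = 280.9 - 176.1 = 104.8000 m


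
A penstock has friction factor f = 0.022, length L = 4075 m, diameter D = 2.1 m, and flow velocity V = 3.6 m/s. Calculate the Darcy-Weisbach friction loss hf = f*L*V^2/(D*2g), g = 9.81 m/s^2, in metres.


hf = 0.022 * 4075 * 3.6^2 / (2.1 * 2 * 9.81) = 28.1992 m


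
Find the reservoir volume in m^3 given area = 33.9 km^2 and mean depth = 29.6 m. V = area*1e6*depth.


V = 33.9 * 1e6 * 29.6 = 1.0034e+09 m^3


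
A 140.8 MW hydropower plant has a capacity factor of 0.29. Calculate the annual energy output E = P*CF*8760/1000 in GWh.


E = 140.8 * 0.29 * 8760 / 1000 = 357.6883 GWh


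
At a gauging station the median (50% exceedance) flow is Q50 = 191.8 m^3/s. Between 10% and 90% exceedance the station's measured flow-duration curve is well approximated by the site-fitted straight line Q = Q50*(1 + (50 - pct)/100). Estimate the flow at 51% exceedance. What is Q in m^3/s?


Q = 191.8 * (1 + (50 - 51)/100) = 189.8820 m^3/s


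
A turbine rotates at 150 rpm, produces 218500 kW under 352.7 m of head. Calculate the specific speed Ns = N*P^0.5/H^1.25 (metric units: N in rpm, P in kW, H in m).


Ns = 150 * 218500^0.5 / 352.7^1.25 = 45.8733


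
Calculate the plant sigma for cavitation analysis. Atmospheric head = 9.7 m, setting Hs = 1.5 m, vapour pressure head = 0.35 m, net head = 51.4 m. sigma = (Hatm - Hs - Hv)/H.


sigma = (9.7 - 1.5 - 0.35) / 51.4 = 0.1527


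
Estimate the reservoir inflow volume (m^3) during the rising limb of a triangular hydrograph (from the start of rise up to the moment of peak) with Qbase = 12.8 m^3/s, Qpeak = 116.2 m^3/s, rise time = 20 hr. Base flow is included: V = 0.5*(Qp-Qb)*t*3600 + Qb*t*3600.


V = 0.5*(116.2 - 12.8)*20*3600 + 12.8*20*3600 = 4.6440e+06 m^3


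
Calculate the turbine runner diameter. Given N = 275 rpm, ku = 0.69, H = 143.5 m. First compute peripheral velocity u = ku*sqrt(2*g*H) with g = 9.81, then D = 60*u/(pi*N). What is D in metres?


u = 0.69 * sqrt(2*9.81*143.5) = 36.6121 m/s
D = 60 * 36.6121 / (pi * 275) = 2.5427 m


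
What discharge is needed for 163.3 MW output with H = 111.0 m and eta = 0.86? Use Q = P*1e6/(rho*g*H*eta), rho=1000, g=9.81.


Q = 163.3 * 1e6 / (1000 * 9.81 * 111.0 * 0.86) = 174.3796 m^3/s


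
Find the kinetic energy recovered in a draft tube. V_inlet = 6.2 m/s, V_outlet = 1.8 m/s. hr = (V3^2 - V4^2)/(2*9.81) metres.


hr = (6.2^2 - 1.8^2) / (2*9.81) = 1.7941 m


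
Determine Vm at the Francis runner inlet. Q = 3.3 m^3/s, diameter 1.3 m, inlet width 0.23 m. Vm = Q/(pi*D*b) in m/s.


Vm = 3.3 / (pi * 1.3 * 0.23) = 3.5131 m/s


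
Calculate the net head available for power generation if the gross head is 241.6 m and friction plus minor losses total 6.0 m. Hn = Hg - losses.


Hn = 241.6 - 6.0 = 235.6000 m


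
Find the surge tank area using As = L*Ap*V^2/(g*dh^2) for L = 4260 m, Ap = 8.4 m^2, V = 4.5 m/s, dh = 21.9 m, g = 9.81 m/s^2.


As = 4260 * 8.4 * 4.5^2 / (9.81 * 21.9^2) = 154.0128 m^2


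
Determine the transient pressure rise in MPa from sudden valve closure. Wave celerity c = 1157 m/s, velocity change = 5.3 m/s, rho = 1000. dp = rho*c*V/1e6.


dp = 1000 * 1157 * 5.3 / 1e6 = 6.1321 MPa


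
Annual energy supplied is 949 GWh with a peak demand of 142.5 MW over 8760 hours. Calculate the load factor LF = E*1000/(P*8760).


LF = 949 * 1000 / (142.5 * 8760) = 0.7602


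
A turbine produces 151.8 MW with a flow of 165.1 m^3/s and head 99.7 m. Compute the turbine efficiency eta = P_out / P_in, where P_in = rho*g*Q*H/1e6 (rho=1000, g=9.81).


P_in = 1000 * 9.81 * 165.1 * 99.7 / 1e6 = 161.4772 MW
eta = 151.8 / 161.4772 = 0.9401


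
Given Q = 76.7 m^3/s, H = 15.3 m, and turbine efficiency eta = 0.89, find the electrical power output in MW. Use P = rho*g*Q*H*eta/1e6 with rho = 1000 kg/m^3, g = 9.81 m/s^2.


P = 1000 * 9.81 * 76.7 * 15.3 * 0.89 / 1e6 = 10.2458 MW


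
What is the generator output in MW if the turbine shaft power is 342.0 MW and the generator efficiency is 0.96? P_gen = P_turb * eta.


P_gen = 342.0 * 0.96 = 328.3200 MW


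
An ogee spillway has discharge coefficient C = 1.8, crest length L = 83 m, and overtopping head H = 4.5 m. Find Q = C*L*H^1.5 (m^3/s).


Q = 1.8 * 83 * 4.5^1.5 = 1426.1637 m^3/s


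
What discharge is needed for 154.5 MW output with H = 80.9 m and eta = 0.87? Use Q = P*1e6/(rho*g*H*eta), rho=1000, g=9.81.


Q = 154.5 * 1e6 / (1000 * 9.81 * 80.9 * 0.87) = 223.7648 m^3/s


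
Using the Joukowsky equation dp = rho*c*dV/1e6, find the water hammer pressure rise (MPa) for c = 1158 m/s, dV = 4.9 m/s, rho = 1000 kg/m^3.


dp = 1000 * 1158 * 4.9 / 1e6 = 5.6742 MPa


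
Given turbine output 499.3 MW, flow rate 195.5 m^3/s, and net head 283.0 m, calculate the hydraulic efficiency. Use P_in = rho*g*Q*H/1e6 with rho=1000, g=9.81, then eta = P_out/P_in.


P_in = 1000 * 9.81 * 195.5 * 283.0 / 1e6 = 542.7530 MW
eta = 499.3 / 542.7530 = 0.9199


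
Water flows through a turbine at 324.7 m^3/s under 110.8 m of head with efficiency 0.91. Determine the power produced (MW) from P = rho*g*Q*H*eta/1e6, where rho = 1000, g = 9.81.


P = 1000 * 9.81 * 324.7 * 110.8 * 0.91 / 1e6 = 321.1681 MW


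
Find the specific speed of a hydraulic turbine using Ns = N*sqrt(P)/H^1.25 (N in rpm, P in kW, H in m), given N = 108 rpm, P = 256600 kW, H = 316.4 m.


Ns = 108 * 256600^0.5 / 316.4^1.25 = 40.9974


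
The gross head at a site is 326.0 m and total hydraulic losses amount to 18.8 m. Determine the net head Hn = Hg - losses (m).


Hn = 326.0 - 18.8 = 307.2000 m


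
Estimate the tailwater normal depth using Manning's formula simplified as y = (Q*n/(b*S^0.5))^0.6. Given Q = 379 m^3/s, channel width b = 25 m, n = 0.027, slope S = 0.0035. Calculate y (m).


y = (379 * 0.027 / (25 * 0.0035^0.5))^0.6 = 3.1917 m


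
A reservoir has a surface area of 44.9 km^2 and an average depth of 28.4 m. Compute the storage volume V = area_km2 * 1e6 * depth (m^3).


V = 44.9 * 1e6 * 28.4 = 1.2752e+09 m^3


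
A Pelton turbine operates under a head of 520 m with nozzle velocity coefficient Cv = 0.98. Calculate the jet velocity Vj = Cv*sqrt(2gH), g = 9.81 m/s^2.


Vj = 0.98 * sqrt(2*9.81*520) = 98.9868 m/s


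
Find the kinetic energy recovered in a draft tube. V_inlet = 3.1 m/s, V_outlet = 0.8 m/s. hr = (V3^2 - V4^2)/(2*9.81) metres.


hr = (3.1^2 - 0.8^2) / (2*9.81) = 0.4572 m


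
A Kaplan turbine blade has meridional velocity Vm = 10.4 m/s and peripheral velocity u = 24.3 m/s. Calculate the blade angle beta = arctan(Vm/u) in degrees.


beta = arctan(10.4 / 24.3) = 23.1701 degrees


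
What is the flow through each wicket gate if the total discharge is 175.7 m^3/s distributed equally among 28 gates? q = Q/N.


q = 175.7 / 28 = 6.2750 m^3/s


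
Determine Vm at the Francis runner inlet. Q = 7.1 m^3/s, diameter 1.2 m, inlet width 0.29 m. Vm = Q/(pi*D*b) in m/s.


Vm = 7.1 / (pi * 1.2 * 0.29) = 6.4943 m/s


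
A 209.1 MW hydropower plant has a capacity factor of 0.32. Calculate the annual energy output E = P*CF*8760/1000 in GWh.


E = 209.1 * 0.32 * 8760 / 1000 = 586.1491 GWh


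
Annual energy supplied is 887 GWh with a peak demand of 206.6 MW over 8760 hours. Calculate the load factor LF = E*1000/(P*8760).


LF = 887 * 1000 / (206.6 * 8760) = 0.4901


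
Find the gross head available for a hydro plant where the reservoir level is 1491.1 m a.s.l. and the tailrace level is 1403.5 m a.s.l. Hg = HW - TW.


Hg = 1491.1 - 1403.5 = 87.6000 m


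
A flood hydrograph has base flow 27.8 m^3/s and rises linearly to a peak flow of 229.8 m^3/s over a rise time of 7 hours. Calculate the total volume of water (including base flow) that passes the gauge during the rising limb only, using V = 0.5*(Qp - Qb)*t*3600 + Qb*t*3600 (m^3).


V = 0.5*(229.8 - 27.8)*7*3600 + 27.8*7*3600 = 3.2458e+06 m^3


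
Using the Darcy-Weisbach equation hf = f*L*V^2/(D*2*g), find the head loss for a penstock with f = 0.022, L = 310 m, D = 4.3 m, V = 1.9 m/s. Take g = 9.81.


hf = 0.022 * 310 * 1.9^2 / (4.3 * 2 * 9.81) = 0.2918 m


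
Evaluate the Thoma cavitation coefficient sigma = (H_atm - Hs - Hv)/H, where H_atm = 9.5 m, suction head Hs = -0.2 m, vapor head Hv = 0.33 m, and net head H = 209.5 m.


sigma = (9.5 - (-0.2) - 0.33) / 209.5 = 0.0447


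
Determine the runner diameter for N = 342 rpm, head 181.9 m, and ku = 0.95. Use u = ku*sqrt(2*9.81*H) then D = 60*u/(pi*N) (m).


u = 0.95 * sqrt(2*9.81*181.9) = 56.7531 m/s
D = 60 * 56.7531 / (pi * 342) = 3.1693 m


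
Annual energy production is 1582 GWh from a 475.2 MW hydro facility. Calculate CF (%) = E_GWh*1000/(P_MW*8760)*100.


CF = 1582 * 1000 / (475.2 * 8760) * 100 = 38.0037 %


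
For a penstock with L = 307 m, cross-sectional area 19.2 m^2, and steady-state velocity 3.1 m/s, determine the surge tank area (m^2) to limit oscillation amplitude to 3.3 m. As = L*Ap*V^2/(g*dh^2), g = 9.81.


As = 307 * 19.2 * 3.1^2 / (9.81 * 3.3^2) = 530.2322 m^2


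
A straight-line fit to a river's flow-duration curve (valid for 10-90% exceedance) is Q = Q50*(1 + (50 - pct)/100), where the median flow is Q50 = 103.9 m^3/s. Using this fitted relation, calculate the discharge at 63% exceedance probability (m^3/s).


Q = 103.9 * (1 + (50 - 63)/100) = 90.3930 m^3/s


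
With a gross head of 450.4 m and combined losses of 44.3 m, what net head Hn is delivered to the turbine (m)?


Hn = 450.4 - 44.3 = 406.1000 m


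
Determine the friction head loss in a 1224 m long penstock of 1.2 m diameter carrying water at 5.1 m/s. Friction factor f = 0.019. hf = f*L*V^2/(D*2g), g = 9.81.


hf = 0.019 * 1224 * 5.1^2 / (1.2 * 2 * 9.81) = 25.6918 m


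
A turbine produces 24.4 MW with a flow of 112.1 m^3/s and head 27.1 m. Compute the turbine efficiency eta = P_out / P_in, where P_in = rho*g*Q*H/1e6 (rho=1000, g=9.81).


P_in = 1000 * 9.81 * 112.1 * 27.1 / 1e6 = 29.8019 MW
eta = 24.4 / 29.8019 = 0.8187


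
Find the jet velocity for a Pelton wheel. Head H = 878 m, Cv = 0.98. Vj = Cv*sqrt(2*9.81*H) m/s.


Vj = 0.98 * sqrt(2*9.81*878) = 128.6242 m/s


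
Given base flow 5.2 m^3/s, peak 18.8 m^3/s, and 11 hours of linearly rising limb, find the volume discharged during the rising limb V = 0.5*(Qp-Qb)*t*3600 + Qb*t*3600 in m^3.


V = 0.5*(18.8 - 5.2)*11*3600 + 5.2*11*3600 = 475200.0000 m^3


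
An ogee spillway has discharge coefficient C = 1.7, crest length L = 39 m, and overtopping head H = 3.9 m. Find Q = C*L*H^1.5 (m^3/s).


Q = 1.7 * 39 * 3.9^1.5 = 510.6348 m^3/s


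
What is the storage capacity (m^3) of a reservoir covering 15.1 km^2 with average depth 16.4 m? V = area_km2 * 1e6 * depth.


V = 15.1 * 1e6 * 16.4 = 2.4764e+08 m^3


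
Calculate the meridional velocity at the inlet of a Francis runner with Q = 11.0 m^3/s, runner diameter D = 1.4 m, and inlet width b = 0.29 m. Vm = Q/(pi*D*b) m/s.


Vm = 11.0 / (pi * 1.4 * 0.29) = 8.6242 m/s


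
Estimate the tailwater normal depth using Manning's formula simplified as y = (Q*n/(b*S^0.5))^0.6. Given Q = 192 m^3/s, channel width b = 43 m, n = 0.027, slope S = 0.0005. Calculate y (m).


y = (192 * 0.027 / (43 * 0.0005^0.5))^0.6 = 2.7481 m


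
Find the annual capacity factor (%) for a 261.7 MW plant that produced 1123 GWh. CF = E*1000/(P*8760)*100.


CF = 1123 * 1000 / (261.7 * 8760) * 100 = 48.9860 %


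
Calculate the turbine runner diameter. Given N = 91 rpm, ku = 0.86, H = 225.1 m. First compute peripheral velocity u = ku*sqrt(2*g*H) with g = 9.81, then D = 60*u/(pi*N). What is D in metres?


u = 0.86 * sqrt(2*9.81*225.1) = 57.1526 m/s
D = 60 * 57.1526 / (pi * 91) = 11.9949 m


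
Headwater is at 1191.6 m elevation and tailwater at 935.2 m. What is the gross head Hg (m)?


Hg = 1191.6 - 935.2 = 256.4000 m


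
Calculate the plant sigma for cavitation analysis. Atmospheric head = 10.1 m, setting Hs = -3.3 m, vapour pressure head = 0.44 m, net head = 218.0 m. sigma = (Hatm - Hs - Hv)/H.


sigma = (10.1 - (-3.3) - 0.44) / 218.0 = 0.0594


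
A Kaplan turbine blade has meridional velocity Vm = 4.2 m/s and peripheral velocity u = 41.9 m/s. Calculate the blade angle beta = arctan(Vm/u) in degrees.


beta = arctan(4.2 / 41.9) = 5.7241 degrees


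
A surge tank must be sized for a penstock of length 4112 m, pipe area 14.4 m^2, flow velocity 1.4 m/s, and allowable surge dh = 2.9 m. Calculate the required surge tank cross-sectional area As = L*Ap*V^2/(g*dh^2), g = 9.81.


As = 4112 * 14.4 * 1.4^2 / (9.81 * 2.9^2) = 1406.7168 m^2


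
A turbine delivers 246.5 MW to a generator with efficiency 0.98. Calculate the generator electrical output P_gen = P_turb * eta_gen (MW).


P_gen = 246.5 * 0.98 = 241.5700 MW


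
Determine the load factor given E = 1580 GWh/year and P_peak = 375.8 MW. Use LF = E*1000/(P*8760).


LF = 1580 * 1000 / (375.8 * 8760) = 0.4800


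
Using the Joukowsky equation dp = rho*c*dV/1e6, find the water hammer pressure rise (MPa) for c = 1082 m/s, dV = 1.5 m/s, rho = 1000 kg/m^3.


dp = 1000 * 1082 * 1.5 / 1e6 = 1.6230 MPa


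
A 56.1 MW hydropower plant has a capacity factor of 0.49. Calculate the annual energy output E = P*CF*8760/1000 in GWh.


E = 56.1 * 0.49 * 8760 / 1000 = 240.8036 GWh


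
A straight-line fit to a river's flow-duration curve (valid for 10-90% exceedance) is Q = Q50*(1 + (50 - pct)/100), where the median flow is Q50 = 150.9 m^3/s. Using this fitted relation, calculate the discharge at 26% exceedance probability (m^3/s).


Q = 150.9 * (1 + (50 - 26)/100) = 187.1160 m^3/s
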